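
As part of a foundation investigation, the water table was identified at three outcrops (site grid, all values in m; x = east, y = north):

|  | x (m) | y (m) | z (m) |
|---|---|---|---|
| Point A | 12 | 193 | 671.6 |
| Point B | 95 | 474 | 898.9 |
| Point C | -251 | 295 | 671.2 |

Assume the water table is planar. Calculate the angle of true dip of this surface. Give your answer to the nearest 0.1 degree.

37.9°

Two edge vectors: Point A→Point B = (83, 281, 227.3), Point A→Point C = (-263, 102, -0.4).
Normal n = (Point A→Point B) × (Point A→Point C) = (-23297, -59746.7, 82369).
So ∂z/∂x = −n_x/n_z = 0.28284 and ∂z/∂y = −n_y/n_z = 0.72535.
Gradient magnitude |∇z| = √(a² + b²) = √(0.08000 + 0.52614) = 0.77855.
True dip = arctan(0.77855) = 37.9°, dipping toward SSW (azimuth ≈ 201°).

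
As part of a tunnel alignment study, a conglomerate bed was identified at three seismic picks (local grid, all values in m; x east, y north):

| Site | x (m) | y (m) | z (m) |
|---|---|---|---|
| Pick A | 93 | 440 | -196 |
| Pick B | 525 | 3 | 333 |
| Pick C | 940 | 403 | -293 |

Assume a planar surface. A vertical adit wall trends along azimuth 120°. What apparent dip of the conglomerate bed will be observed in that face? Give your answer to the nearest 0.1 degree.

Two edge vectors: Pick A→Pick B = (432, -437, 529), Pick A→Pick C = (847, -37, -97).
Normal n = (Pick A→Pick B) × (Pick A→Pick C) = (61962, 489967, 354155).
So ∂z/∂x = −n_x/n_z = −0.17496 and ∂z/∂y = −n_y/n_z = −1.38348.
Unit vector along 120° is (sin 120°, cos 120°) = (0.8660, -0.5000).
Slope in that direction = a·(0.8660) + b·(-0.5000) = 0.54022.
Apparent dip = arctan|0.54022| = 28.4° (true dip is 54.4°, so apparent ≤ true as expected).

28.4°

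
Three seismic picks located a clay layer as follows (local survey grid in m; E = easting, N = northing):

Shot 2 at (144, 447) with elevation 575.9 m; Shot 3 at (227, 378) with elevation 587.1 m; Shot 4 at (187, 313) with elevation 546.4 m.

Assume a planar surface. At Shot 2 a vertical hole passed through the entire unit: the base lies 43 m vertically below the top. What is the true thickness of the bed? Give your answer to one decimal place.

Let the plane be z = a·E + b·N + c.
Shot 3−Shot 2: 83a − 69b = 11.2;  Shot 4−Shot 2: 43a − 134b = −29.5.
Solving gives a = 0.43364, b = 0.35930.
|∇z| = √(a²+b²) = 0.56315, so dip δ = arctan(0.56315) = 29.39°.
True thickness = vertical thickness × cos δ = 43 × cos 29.39° = 37.5 m.

37.5 m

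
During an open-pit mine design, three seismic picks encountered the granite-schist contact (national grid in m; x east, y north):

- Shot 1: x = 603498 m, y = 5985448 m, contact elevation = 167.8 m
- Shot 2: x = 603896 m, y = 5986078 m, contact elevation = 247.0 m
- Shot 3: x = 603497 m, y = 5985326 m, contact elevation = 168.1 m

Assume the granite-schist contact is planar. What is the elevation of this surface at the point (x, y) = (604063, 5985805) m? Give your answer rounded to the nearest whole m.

282 m

Two edge vectors: Shot 1→Shot 2 = (398, 630, 79.2), Shot 1→Shot 3 = (-1, -122, 0.3).
Normal n = (Shot 1→Shot 2) × (Shot 1→Shot 3) = (9851.4, -198.6, -47926).
So ∂z/∂x = −n_x/n_z = 0.20555440 and ∂z/∂y = −n_y/n_z = −0.00414389.
Intercept c from Shot 1: 167.8 − 124051.67 + 24803.03 = −99080.84.
At (604063, 5985805): z = 124167.8 − 24804.5 − 99080.84 = 282.5 m.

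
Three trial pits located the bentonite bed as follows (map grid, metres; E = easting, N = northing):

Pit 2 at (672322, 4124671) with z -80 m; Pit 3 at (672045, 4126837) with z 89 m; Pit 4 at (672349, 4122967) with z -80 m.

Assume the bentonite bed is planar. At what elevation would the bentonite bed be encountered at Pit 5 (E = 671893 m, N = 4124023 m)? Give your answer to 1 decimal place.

Two edge vectors: Pit 2→Pit 3 = (-277, 2166, 169), Pit 2→Pit 4 = (27, -1704, 0).
Normal n = (Pit 2→Pit 3) × (Pit 2→Pit 4) = (287976, 4563, 413526).
So ∂z/∂E = −n_x/n_z = −0.696391521 and ∂z/∂N = −n_y/n_z = −0.011034373.
Intercept c from Pit 2: -80 + 468199.34 + 45513.16 = 513632.50.
At (671893, 4124023): z = −467900.6 − 45506.0 + 513632.50 = 225.9 m.

225.9 m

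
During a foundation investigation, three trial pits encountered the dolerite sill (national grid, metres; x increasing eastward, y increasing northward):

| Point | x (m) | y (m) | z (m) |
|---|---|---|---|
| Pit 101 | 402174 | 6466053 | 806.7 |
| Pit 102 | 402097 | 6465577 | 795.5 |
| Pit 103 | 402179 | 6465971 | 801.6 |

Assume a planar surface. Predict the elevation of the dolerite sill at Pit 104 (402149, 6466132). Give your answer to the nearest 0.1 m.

Two edge vectors: Pit 101→Pit 102 = (-77, -476, -11.2), Pit 101→Pit 103 = (5, -82, -5.1).
Normal n = (Pit 101→Pit 102) × (Pit 101→Pit 103) = (1509.2, -448.7, 8694).
So ∂z/∂x = −n_x/n_z = −0.173590982 and ∂z/∂y = −n_y/n_z = 0.051610306.
Intercept c from Pit 101: 806.7 + 69813.78 − 333714.97 = −263094.49.
At (402149, 6466132): z = −69809.4 + 333719.1 − 263094.49 = 815.1 m.

815.1 m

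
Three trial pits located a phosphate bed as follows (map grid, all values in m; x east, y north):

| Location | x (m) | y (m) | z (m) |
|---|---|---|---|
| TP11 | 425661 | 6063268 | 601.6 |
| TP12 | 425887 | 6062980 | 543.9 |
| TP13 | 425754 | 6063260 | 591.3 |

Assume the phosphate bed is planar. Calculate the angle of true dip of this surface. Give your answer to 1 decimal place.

Let the plane be z = a·x + b·y + c.
TP12−TP11: 226a − 288b = −57.7;  TP13−TP11: 93a − 8b = −10.3.
Solving gives a = −0.10029, b = 0.12165.
Gradient magnitude |∇z| = √(a² + b²) = √(0.01006 + 0.01480) = 0.15766.
True dip = arctan(0.15766) = 9.0°, dipping toward SE (azimuth ≈ 140°).

9.0°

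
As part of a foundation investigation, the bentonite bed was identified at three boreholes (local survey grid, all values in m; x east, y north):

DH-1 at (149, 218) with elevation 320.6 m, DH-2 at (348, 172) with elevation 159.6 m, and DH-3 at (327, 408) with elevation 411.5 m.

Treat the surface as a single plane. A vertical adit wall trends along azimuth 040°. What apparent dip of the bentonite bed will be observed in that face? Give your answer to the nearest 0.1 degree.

22.3°

Two edge vectors: DH-1→DH-2 = (199, -46, -161), DH-1→DH-3 = (178, 190, 90.9).
Normal n = (DH-1→DH-2) × (DH-1→DH-3) = (26408.6, -46747.1, 45998).
So ∂z/∂x = −n_x/n_z = −0.57412 and ∂z/∂y = −n_y/n_z = 1.01629.
Unit vector along 040° is (sin 40°, cos 40°) = (0.6428, 0.7660).
Slope in that direction = a·(0.6428) + b·(0.7660) = 0.40948.
Apparent dip = arctan|0.40948| = 22.3° (true dip is 49.4°, so apparent ≤ true as expected).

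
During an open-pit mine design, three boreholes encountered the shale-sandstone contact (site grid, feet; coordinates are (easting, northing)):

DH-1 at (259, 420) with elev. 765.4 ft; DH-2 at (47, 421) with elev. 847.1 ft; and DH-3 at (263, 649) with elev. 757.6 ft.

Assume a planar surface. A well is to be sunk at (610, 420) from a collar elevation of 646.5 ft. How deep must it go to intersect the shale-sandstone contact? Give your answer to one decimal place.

Two edge vectors: DH-1→DH-2 = (-212, 1, 81.7), DH-1→DH-3 = (4, 229, -7.8).
Normal n = (DH-1→DH-2) × (DH-1→DH-3) = (-18717.1, -1326.8, -48552).
So ∂z/∂E = −n_x/n_z = −0.38551 and ∂z/∂N = −n_y/n_z = −0.02733.
Intercept c from DH-1: 765.4 + 99.85 + 11.48 = 876.72.
At (610, 420): z_contact = −235.16 − 11.48 + 876.72 = 630.09 ft.
Depth below ground = 646.5 − 630.09 = 16.4 ft.

16.4 ft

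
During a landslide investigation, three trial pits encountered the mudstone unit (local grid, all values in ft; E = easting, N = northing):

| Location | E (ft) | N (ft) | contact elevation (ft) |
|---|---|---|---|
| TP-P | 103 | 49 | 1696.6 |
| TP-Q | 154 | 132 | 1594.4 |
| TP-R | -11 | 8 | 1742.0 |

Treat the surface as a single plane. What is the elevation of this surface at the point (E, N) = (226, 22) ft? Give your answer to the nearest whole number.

1738 ft

Let the plane be z = a·E + b·N + c.
TP-Q−TP-P: 51a + 83b = −102.2;  TP-R−TP-P: −114a − 41b = 45.4.
Solving gives a = 0.05725, b = −1.26650.
Then c = 1696.6 − a·103 − b·49 = 1752.76.
At (226, 22): z = 12.9 − 27.9 + 1752.76 = 1737.8 ft.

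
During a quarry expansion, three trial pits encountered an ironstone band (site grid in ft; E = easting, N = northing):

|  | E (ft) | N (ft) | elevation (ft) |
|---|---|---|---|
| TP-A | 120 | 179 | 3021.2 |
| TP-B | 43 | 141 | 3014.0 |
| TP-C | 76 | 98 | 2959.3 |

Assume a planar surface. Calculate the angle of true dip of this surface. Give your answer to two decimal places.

46.37°

Let the plane be z = a·E + b·N + c.
TP-B−TP-A: −77a − 38b = −7.2;  TP-C−TP-A: −44a − 81b = −61.9.
Solving gives a = −0.38751, b = 0.97470.
Gradient magnitude |∇z| = √(a² + b²) = √(0.15017 + 0.95004) = 1.04891.
True dip = arctan(1.04891) = 46.37°, dipping toward SSE (azimuth ≈ 158°).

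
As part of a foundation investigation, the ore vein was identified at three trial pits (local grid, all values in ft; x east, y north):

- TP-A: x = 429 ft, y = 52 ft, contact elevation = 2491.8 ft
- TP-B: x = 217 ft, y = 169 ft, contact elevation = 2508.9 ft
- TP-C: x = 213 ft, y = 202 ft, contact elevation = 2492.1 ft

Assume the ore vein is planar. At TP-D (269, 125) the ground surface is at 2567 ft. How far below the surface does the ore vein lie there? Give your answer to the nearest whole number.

54 ft

Two edge vectors: TP-A→TP-B = (-212, 117, 17.1), TP-A→TP-C = (-216, 150, 0.3).
Normal n = (TP-A→TP-B) × (TP-A→TP-C) = (-2529.9, -3630, -6528).
So ∂z/∂x = −n_x/n_z = −0.38755 and ∂z/∂y = −n_y/n_z = −0.55607.
Intercept c from TP-A: 2491.8 + 166.26 + 28.92 = 2686.97.
At (269, 125): z_contact = −104.2 − 69.5 + 2686.97 = 2513.2 ft.
Depth below ground = 2567 − 2513.2 = 54 ft.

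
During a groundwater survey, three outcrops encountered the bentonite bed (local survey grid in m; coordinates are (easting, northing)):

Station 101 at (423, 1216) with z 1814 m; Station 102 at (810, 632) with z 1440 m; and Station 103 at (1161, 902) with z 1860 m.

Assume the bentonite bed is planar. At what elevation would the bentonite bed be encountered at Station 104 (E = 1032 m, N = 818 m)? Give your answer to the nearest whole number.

1720 m

Let the plane be z = a·E + b·N + c.
Station 102−Station 101: 387a − 584b = −374;  Station 103−Station 101: 738a − 314b = 46.
Solving gives a = 0.46628, b = 0.94940.
Then c = 1814 − a·423 − b·1216 = 462.30.
At (1032, 818): z = 481.2 + 776.6 + 462.30 = 1720.1 m.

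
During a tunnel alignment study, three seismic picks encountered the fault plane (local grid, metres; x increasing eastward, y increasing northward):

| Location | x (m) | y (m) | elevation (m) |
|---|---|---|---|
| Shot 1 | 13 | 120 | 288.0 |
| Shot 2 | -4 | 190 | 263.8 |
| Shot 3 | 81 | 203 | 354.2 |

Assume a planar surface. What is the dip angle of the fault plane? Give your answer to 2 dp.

47.20°

Two edge vectors: Shot 1→Shot 2 = (-17, 70, -24.2), Shot 1→Shot 3 = (68, 83, 66.2).
Normal n = (Shot 1→Shot 2) × (Shot 1→Shot 3) = (6642.6, -520.2, -6171).
So ∂z/∂x = −n_x/n_z = 1.07642 and ∂z/∂y = −n_y/n_z = −0.08430.
Gradient magnitude |∇z| = √(a² + b²) = √(1.15868 + 0.00711) = 1.07972.
True dip = arctan(1.07972) = 47.20°, dipping toward W (azimuth ≈ 274°).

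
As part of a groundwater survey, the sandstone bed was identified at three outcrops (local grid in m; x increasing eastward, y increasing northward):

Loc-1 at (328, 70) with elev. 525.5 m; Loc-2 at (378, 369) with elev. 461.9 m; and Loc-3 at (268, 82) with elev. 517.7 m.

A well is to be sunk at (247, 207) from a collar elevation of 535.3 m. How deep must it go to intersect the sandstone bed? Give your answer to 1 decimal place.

47.7 m

Let the plane be z = a·x + b·y + c.
Loc-2−Loc-1: 50a + 299b = −63.6;  Loc-3−Loc-1: −60a + 12b = −7.8.
Solving gives a = 0.08463, b = −0.22686.
Then c = 525.5 − a·328 − b·70 = 513.62.
At (247, 207): z_contact = 20.90 − 46.96 + 513.62 = 487.57 m.
Depth below ground = 535.3 − 487.57 = 47.7 m.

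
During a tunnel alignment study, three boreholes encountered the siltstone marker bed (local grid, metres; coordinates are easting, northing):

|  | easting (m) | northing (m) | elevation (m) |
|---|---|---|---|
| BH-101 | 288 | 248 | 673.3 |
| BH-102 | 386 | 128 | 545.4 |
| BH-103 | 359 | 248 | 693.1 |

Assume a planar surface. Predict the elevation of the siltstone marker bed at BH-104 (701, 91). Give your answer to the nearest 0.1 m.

Two edge vectors: BH-101→BH-102 = (98, -120, -127.9), BH-101→BH-103 = (71, 0, 19.8).
Normal n = (BH-101→BH-102) × (BH-101→BH-103) = (-2376, -11021.3, 8520).
So ∂z/∂easting = −n_x/n_z = 0.27887 and ∂z/∂northing = −n_y/n_z = 1.29358.
Intercept c from BH-101: 673.3 − 80.32 − 320.81 = 272.18.
At (701, 91): z = 195.5 + 117.7 + 272.18 = 585.4 m.

585.4 m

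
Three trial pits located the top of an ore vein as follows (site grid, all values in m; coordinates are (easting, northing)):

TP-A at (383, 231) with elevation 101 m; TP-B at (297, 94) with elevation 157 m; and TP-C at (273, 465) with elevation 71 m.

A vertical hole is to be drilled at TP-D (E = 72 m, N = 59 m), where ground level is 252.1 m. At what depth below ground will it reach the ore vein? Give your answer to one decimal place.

Let the plane be z = a·E + b·N + c.
TP-B−TP-A: −86a − 137b = 56;  TP-C−TP-A: −110a + 234b = −30.
Solving gives a = −0.25555, b = −0.24834.
Then c = 101 − a·383 − b·231 = 256.24.
At (72, 59): z_contact = −18.40 − 14.65 + 256.24 = 223.19 m.
Depth below ground = 252.1 − 223.19 = 28.9 m.

28.9 m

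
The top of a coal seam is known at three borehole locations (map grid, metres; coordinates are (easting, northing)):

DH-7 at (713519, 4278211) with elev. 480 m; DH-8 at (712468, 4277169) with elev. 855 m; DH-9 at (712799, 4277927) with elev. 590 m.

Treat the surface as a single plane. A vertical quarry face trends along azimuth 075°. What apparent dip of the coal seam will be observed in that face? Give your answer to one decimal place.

6.0°

Let the plane be z = a·E + b·N + c.
DH-8−DH-7: −1051a − 1042b = 375;  DH-9−DH-7: −720a − 284b = 110.
Solving gives a = −0.01797, b = −0.34176.
Unit vector along 075° is (sin 75°, cos 75°) = (0.9659, 0.2588).
Slope in that direction = a·(0.9659) + b·(0.2588) = −0.10581.
Apparent dip = arctan|0.10581| = 6.0° (true dip is 18.9°, so apparent ≤ true as expected).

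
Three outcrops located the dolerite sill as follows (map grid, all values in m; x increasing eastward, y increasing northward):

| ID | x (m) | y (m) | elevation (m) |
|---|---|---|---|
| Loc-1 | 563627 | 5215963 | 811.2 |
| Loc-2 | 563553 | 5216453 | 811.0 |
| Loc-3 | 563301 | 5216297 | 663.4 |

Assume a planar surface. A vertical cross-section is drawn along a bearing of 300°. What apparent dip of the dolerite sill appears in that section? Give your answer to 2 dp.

22.97°

Let the plane be z = a·x + b·y + c.
Loc-2−Loc-1: −74a + 490b = −0.2;  Loc-3−Loc-1: −326a + 334b = −147.8.
Solving gives a = 0.53587, b = 0.08052.
Unit vector along 300° is (sin 300°, cos 300°) = (-0.8660, 0.5000).
Slope in that direction = a·(-0.8660) + b·(0.5000) = −0.42382.
Apparent dip = arctan|0.42382| = 22.97° (true dip is 28.5°, so apparent ≤ true as expected).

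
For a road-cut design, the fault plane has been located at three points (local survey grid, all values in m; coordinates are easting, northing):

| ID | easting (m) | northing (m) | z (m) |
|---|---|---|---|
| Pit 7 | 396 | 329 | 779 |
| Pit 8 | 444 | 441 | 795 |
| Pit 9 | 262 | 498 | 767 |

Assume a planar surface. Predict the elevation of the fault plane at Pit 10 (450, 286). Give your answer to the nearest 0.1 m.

Two edge vectors: Pit 7→Pit 8 = (48, 112, 16), Pit 7→Pit 9 = (-134, 169, -12).
Normal n = (Pit 7→Pit 8) × (Pit 7→Pit 9) = (-4048, -1568, 23120).
So ∂z/∂easting = −n_x/n_z = 0.17509 and ∂z/∂northing = −n_y/n_z = 0.06782.
Intercept c from Pit 7: 779 − 69.33 − 22.31 = 687.35.
At (450, 286): z = 78.8 + 19.4 + 687.35 = 785.5 m.

785.5 m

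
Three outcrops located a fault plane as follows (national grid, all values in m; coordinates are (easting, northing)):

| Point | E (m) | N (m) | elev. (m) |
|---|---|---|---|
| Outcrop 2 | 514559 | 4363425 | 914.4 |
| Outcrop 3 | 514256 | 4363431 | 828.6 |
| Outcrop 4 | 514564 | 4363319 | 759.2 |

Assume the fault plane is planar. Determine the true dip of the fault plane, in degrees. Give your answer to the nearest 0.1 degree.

56.5°

Let the plane be z = a·E + b·N + c.
Outcrop 3−Outcrop 2: −303a + 6b = −85.8;  Outcrop 4−Outcrop 2: 5a − 106b = −155.2.
Solving gives a = 0.31245, b = 1.47889.
Gradient magnitude |∇z| = √(a² + b²) = √(0.09763 + 2.18711) = 1.51154.
True dip = arctan(1.51154) = 56.5°, dipping toward SSW (azimuth ≈ 192°).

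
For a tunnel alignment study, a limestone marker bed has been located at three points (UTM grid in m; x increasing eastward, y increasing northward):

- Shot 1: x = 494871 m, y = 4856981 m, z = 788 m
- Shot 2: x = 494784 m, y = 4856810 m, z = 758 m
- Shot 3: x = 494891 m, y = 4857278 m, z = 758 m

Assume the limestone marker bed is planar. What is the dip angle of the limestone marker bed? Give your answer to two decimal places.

32.72°

Let the plane be z = a·x + b·y + c.
Shot 2−Shot 1: −87a − 171b = −30;  Shot 3−Shot 1: 20a + 297b = −30.
Solving gives a = 0.62625, b = −0.14318.
Gradient magnitude |∇z| = √(a² + b²) = √(0.39219 + 0.02050) = 0.64241.
True dip = arctan(0.64241) = 32.72°, dipping toward WNW (azimuth ≈ 283°).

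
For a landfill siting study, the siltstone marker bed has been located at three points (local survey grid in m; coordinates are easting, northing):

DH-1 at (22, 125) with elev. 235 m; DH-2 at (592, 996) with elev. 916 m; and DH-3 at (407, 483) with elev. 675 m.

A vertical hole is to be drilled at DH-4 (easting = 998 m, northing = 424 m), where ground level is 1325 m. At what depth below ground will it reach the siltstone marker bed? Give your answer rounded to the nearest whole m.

27 m

Let the plane be z = a·easting + b·northing + c.
DH-2−DH-1: 570a + 871b = 681;  DH-3−DH-1: 385a + 358b = 440.
Solving gives a = 1.06221, b = 0.08673.
Then c = 235 − a·22 − b·125 = 200.79.
At (998, 424): z_contact = 1060.1 + 36.8 + 200.79 = 1297.7 m.
Depth below ground = 1325 − 1297.7 = 27 m.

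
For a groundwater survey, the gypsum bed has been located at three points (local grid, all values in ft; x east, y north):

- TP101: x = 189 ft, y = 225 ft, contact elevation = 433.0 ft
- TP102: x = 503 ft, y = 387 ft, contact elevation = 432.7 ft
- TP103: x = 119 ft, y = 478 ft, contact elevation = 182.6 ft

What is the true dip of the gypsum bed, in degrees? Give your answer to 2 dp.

Two edge vectors: TP101→TP102 = (314, 162, -0.3), TP101→TP103 = (-70, 253, -250.4).
Normal n = (TP101→TP102) × (TP101→TP103) = (-40488.9, 78646.6, 90782).
So ∂z/∂x = −n_x/n_z = 0.44600 and ∂z/∂y = −n_y/n_z = −0.86632.
Gradient magnitude |∇z| = √(a² + b²) = √(0.19892 + 0.75052) = 0.97439.
True dip = arctan(0.97439) = 44.26°, dipping toward NNW (azimuth ≈ 333°).

44.26°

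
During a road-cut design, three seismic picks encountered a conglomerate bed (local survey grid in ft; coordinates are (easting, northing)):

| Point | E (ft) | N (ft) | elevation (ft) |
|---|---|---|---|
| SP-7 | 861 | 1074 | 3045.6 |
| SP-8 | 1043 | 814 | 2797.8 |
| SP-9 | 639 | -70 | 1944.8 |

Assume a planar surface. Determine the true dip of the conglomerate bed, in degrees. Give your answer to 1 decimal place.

43.8°

Two edge vectors: SP-7→SP-8 = (182, -260, -247.8), SP-7→SP-9 = (-222, -1144, -1100.8).
Normal n = (SP-7→SP-8) × (SP-7→SP-9) = (2724.8, 255357.2, -265928).
So ∂z/∂E = −n_x/n_z = 0.01025 and ∂z/∂N = −n_y/n_z = 0.96025.
Gradient magnitude |∇z| = √(a² + b²) = √(0.00010 + 0.92208) = 0.96030.
True dip = arctan(0.96030) = 43.8°, dipping toward S (azimuth ≈ 181°).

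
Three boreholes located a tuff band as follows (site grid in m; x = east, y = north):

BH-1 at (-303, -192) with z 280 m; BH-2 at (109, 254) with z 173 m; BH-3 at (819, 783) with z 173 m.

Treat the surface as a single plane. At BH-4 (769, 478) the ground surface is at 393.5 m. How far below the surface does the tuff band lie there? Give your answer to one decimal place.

Two edge vectors: BH-1→BH-2 = (412, 446, -107), BH-1→BH-3 = (1122, 975, -107).
Normal n = (BH-1→BH-2) × (BH-1→BH-3) = (56603, -75970, -98712).
So ∂z/∂x = −n_x/n_z = 0.57342 and ∂z/∂y = −n_y/n_z = −0.76961.
Intercept c from BH-1: 280 + 173.74 − 147.77 = 305.98.
At (769, 478): z_contact = 440.96 − 367.87 + 305.98 = 379.06 m.
Depth below ground = 393.5 − 379.06 = 14.4 m.

14.4 m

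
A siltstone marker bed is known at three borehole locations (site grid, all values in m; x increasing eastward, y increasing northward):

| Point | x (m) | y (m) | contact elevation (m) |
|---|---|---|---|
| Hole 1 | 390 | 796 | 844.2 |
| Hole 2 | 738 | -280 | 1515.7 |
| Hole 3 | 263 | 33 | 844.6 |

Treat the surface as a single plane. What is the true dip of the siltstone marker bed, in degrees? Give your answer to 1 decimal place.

52.2°

Two edge vectors: Hole 1→Hole 2 = (348, -1076, 671.5), Hole 1→Hole 3 = (-127, -763, 0.4).
Normal n = (Hole 1→Hole 2) × (Hole 1→Hole 3) = (511924.1, -85419.7, -402176).
So ∂z/∂x = −n_x/n_z = 1.27289 and ∂z/∂y = −n_y/n_z = −0.21239.
Gradient magnitude |∇z| = √(a² + b²) = √(1.62024 + 0.04511) = 1.29048.
True dip = arctan(1.29048) = 52.2°, dipping toward W (azimuth ≈ 279°).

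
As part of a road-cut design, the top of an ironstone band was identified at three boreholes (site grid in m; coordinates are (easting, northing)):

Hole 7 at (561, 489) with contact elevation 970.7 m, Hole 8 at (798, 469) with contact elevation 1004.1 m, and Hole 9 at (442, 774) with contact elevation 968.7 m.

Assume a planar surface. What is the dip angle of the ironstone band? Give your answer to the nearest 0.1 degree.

Two edge vectors: Hole 7→Hole 8 = (237, -20, 33.4), Hole 7→Hole 9 = (-119, 285, -2).
Normal n = (Hole 7→Hole 8) × (Hole 7→Hole 9) = (-9479, -3500.6, 65165).
So ∂z/∂E = −n_x/n_z = 0.14546 and ∂z/∂N = −n_y/n_z = 0.05372.
Gradient magnitude |∇z| = √(a² + b²) = √(0.02116 + 0.00289) = 0.15506.
True dip = arctan(0.15506) = 8.8°, dipping toward WSW (azimuth ≈ 250°).

8.8°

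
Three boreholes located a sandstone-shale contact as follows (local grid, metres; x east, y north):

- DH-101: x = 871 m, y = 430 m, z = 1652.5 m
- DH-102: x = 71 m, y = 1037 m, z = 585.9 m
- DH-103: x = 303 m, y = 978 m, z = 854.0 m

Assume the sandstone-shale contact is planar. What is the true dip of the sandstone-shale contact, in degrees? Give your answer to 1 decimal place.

Let the plane be z = a·x + b·y + c.
DH-102−DH-101: −800a + 607b = −1066.6;  DH-103−DH-101: −568a + 548b = −798.5.
Solving gives a = 1.06604, b = −0.35217.
Gradient magnitude |∇z| = √(a² + b²) = √(1.13645 + 0.12402) = 1.12271.
True dip = arctan(1.12271) = 48.3°, dipping toward WNW (azimuth ≈ 288°).

48.3°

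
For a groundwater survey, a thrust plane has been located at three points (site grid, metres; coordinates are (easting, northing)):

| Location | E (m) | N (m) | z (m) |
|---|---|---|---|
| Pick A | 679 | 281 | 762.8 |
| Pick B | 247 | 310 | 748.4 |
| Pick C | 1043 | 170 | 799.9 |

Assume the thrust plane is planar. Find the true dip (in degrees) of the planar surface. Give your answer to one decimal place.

16.1°

Two edge vectors: Pick A→Pick B = (-432, 29, -14.4), Pick A→Pick C = (364, -111, 37.1).
Normal n = (Pick A→Pick B) × (Pick A→Pick C) = (-522.5, 10785.6, 37396).
So ∂z/∂E = −n_x/n_z = 0.01397 and ∂z/∂N = −n_y/n_z = −0.28842.
Gradient magnitude |∇z| = √(a² + b²) = √(0.00020 + 0.08318) = 0.28875.
True dip = arctan(0.28875) = 16.1°, dipping toward N (azimuth ≈ 357°).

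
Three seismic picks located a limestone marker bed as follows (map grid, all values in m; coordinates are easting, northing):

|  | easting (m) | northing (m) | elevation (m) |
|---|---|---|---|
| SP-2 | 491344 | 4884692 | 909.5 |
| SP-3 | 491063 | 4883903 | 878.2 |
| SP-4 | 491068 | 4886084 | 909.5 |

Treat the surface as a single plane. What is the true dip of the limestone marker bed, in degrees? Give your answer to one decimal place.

4.2°

Let the plane be z = a·easting + b·northing + c.
SP-3−SP-2: −281a − 789b = −31.3;  SP-4−SP-2: −276a + 1392b = 0.
Solving gives a = 0.07155, b = 0.01419.
Gradient magnitude |∇z| = √(a² + b²) = √(0.00512 + 0.00020) = 0.07295.
True dip = arctan(0.07295) = 4.2°, dipping toward W (azimuth ≈ 259°).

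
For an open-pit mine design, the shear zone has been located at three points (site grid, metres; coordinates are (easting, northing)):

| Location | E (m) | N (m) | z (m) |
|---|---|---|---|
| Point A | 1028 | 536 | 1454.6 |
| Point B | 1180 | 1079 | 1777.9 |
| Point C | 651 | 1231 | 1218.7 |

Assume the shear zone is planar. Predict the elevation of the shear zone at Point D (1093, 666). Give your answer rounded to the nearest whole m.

Two edge vectors: Point A→Point B = (152, 543, 323.3), Point A→Point C = (-377, 695, -235.9).
Normal n = (Point A→Point B) × (Point A→Point C) = (-352787.2, -86027.3, 310351).
So ∂z/∂E = −n_x/n_z = 1.13674 and ∂z/∂N = −n_y/n_z = 0.27719.
Intercept c from Point A: 1454.6 − 1168.56 − 148.58 = 137.46.
At (1093, 666): z = 1242.5 + 184.6 + 137.46 = 1564.5 m.

1565 m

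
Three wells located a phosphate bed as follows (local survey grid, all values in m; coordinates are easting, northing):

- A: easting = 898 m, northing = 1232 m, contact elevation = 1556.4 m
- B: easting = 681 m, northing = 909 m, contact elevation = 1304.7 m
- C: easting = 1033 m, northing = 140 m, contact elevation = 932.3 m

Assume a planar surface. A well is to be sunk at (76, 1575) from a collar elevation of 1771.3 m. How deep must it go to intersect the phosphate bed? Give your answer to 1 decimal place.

222.5 m

Two edge vectors: A→B = (-217, -323, -251.7), A→C = (135, -1092, -624.1).
Normal n = (A→B) × (A→C) = (-73272.1, -169409.2, 280569).
So ∂z/∂easting = −n_x/n_z = 0.261155 and ∂z/∂northing = −n_y/n_z = 0.603806.
Intercept c from A: 1556.4 − 234.52 − 743.89 = 577.99.
At (76, 1575): z_contact = 19.85 + 950.99 + 577.99 = 1548.84 m.
Depth below ground = 1771.3 − 1548.84 = 222.5 m.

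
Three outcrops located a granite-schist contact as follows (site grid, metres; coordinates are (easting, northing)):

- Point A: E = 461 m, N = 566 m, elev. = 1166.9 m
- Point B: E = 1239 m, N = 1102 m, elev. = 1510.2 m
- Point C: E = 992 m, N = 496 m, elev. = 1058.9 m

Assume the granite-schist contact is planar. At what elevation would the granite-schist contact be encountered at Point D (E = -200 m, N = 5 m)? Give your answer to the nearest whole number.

Let the plane be z = a·E + b·N + c.
Point B−Point A: 778a + 536b = 343.3;  Point C−Point A: 531a − 70b = −108.
Solving gives a = −0.09985, b = 0.78542.
Then c = 1166.9 − a·461 − b·566 = 768.38.
At (-200, 5): z = 20.0 + 3.9 + 768.38 = 792.3 m.

792 m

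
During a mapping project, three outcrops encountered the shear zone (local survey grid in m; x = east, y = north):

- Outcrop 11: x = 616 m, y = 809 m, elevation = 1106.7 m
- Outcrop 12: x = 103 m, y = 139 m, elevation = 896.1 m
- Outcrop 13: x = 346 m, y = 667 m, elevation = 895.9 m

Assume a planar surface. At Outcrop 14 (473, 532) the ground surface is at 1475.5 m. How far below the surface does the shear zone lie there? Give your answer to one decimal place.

Let the plane be z = a·x + b·y + c.
Outcrop 12−Outcrop 11: −513a − 670b = −210.6;  Outcrop 13−Outcrop 11: −270a − 142b = −210.8.
Solving gives a = 1.03033, b = −0.47456.
Then c = 1106.7 − a·616 − b·809 = 855.94.
At (473, 532): z_contact = 487.34 − 252.47 + 855.94 = 1090.82 m.
Depth below ground = 1475.5 − 1090.82 = 384.7 m.

384.7 m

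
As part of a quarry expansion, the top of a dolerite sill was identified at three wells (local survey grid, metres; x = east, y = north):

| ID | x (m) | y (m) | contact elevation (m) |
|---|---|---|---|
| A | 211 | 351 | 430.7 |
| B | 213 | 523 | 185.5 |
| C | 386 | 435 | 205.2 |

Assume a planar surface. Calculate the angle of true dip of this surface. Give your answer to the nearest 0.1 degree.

57.1°

Two edge vectors: A→B = (2, 172, -245.2), A→C = (175, 84, -225.5).
Normal n = (A→B) × (A→C) = (-18189.2, -42459, -29932).
So ∂z/∂x = −n_x/n_z = −0.60768 and ∂z/∂y = −n_y/n_z = −1.41852.
Gradient magnitude |∇z| = √(a² + b²) = √(0.36928 + 2.01219) = 1.54320.
True dip = arctan(1.54320) = 57.1°, dipping toward NNE (azimuth ≈ 023°).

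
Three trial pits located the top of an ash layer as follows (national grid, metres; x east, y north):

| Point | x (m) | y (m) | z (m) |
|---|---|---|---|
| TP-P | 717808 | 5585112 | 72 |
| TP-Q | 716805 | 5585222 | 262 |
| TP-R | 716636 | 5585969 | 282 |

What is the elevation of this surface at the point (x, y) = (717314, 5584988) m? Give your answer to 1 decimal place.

168.5 m

Let the plane be z = a·x + b·y + c.
TP-Q−TP-P: −1003a + 110b = 190;  TP-R−TP-P: −1172a + 857b = 210.
Solving gives a = −0.191240414, b = −0.016492142.
Then c = 72 − a·717808 − b·5585112 = 229456.36.
At (717314, 5584988): z = −137179.4 − 92108.4 + 229456.36 = 168.5 m.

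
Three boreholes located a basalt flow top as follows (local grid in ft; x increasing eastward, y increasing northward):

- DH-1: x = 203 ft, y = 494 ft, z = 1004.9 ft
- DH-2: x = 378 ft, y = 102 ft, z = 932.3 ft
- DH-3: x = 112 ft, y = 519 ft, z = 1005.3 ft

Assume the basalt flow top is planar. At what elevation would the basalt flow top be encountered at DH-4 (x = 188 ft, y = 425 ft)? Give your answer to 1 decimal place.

989.7 ft

Two edge vectors: DH-1→DH-2 = (175, -392, -72.6), DH-1→DH-3 = (-91, 25, 0.4).
Normal n = (DH-1→DH-2) × (DH-1→DH-3) = (1658.2, 6536.6, -31297).
So ∂z/∂x = −n_x/n_z = 0.05298 and ∂z/∂y = −n_y/n_z = 0.20886.
Intercept c from DH-1: 1004.9 − 10.76 − 103.18 = 890.97.
At (188, 425): z = 10.0 + 88.8 + 890.97 = 989.7 ft.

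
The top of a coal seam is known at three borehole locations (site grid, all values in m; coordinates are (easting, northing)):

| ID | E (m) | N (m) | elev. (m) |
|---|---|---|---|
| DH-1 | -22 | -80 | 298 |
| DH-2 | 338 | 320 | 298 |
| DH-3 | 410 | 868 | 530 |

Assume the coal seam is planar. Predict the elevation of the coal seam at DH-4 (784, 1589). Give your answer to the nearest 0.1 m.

681.4 m

Let the plane be z = a·E + b·N + c.
DH-2−DH-1: 360a + 400b = 0;  DH-3−DH-1: 432a + 948b = 232.
Solving gives a = −0.550807, b = 0.495726.
Then c = 298 − a·-22 − b·-80 = 325.54.
At (784, 1589): z = −431.8 + 787.7 + 325.54 = 681.4 m.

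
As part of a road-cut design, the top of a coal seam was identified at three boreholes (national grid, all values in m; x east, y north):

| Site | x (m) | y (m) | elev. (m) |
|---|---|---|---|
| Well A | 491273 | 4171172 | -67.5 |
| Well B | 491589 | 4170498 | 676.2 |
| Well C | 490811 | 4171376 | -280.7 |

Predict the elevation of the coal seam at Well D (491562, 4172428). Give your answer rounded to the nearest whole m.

-1482 m

Two edge vectors: Well A→Well B = (316, -674, 743.7), Well A→Well C = (-462, 204, -213.2).
Normal n = (Well A→Well B) × (Well A→Well C) = (-8018, -276218.2, -246924).
So ∂z/∂x = −n_x/n_z = −0.03247153 and ∂z/∂y = −n_y/n_z = −1.11863650.
Intercept c from Well A: -67.5 + 15952.39 + 4666025.26 = 4681910.15.
At (491562, 4172428): z = −15961.8 − 4667430.3 + 4681910.15 = -1481.9 m.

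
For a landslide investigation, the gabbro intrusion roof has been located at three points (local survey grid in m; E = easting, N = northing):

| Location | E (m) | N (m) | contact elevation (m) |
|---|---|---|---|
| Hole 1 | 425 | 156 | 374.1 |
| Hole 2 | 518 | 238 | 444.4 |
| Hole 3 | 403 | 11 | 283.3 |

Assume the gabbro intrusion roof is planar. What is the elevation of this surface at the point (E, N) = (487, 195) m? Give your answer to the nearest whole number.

412 m

Two edge vectors: Hole 1→Hole 2 = (93, 82, 70.3), Hole 1→Hole 3 = (-22, -145, -90.8).
Normal n = (Hole 1→Hole 2) × (Hole 1→Hole 3) = (2747.9, 6897.8, -11681).
So ∂z/∂E = −n_x/n_z = 0.23525 and ∂z/∂N = −n_y/n_z = 0.59051.
Intercept c from Hole 1: 374.1 − 99.98 − 92.12 = 182.00.
At (487, 195): z = 114.6 + 115.2 + 182.00 = 411.7 m.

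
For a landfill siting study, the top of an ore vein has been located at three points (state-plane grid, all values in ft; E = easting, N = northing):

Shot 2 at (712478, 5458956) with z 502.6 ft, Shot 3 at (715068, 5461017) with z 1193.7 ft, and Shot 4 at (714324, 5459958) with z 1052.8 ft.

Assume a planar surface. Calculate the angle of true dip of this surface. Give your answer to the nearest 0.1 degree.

21.1°

Let the plane be z = a·E + b·N + c.
Shot 3−Shot 2: 2590a + 2061b = 691.1;  Shot 4−Shot 2: 1846a + 1002b = 550.2.
Solving gives a = 0.36503, b = −0.12340.
Gradient magnitude |∇z| = √(a² + b²) = √(0.13325 + 0.01523) = 0.38533.
True dip = arctan(0.38533) = 21.1°, dipping toward WNW (azimuth ≈ 289°).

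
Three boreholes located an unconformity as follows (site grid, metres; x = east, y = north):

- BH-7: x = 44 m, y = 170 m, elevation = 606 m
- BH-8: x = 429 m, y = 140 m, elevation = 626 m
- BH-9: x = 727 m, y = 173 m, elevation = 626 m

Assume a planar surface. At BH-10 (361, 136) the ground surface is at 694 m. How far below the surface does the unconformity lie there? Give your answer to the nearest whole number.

Two edge vectors: BH-7→BH-8 = (385, -30, 20), BH-7→BH-9 = (683, 3, 20).
Normal n = (BH-7→BH-8) × (BH-7→BH-9) = (-660, 5960, 21645).
So ∂z/∂x = −n_x/n_z = 0.03049 and ∂z/∂y = −n_y/n_z = −0.27535.
Intercept c from BH-7: 606 − 1.34 + 46.81 = 651.47.
At (361, 136): z_contact = 11.0 − 37.4 + 651.47 = 625.0 m.
Depth below ground = 694 − 625.0 = 69 m.

69 m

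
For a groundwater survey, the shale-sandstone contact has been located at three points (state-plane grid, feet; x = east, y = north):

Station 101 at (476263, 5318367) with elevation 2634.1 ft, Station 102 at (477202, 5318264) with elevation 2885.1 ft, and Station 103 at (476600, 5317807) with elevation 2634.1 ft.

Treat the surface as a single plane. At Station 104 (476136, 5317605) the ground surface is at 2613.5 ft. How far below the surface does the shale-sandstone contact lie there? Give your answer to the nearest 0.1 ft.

Two edge vectors: Station 101→Station 102 = (939, -103, 251), Station 101→Station 103 = (337, -560, 0).
Normal n = (Station 101→Station 102) × (Station 101→Station 103) = (140560, 84587, -491129).
So ∂z/∂x = −n_x/n_z = 0.286197720 and ∂z/∂y = −n_y/n_z = 0.172229699.
Intercept c from Station 101: 2634.1 − 136305.38 − 915980.75 = −1049652.03.
At (476136, 5317605): z_contact = 136269.04 + 915849.51 − 1049652.03 = 2466.51 ft.
Depth below ground = 2613.5 − 2466.51 = 147.0 ft.

147.0 ft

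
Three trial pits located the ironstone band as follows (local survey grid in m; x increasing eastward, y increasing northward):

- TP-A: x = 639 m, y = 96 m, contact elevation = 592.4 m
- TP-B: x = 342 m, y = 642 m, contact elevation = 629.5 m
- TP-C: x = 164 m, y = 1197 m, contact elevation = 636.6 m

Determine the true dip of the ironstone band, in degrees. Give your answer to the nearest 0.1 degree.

14.4°

Two edge vectors: TP-A→TP-B = (-297, 546, 37.1), TP-A→TP-C = (-475, 1101, 44.2).
Normal n = (TP-A→TP-B) × (TP-A→TP-C) = (-16713.9, -4495.1, -67647).
So ∂z/∂x = −n_x/n_z = −0.24708 and ∂z/∂y = −n_y/n_z = −0.06645.
Gradient magnitude |∇z| = √(a² + b²) = √(0.06105 + 0.00442) = 0.25585.
True dip = arctan(0.25585) = 14.4°, dipping toward ENE (azimuth ≈ 075°).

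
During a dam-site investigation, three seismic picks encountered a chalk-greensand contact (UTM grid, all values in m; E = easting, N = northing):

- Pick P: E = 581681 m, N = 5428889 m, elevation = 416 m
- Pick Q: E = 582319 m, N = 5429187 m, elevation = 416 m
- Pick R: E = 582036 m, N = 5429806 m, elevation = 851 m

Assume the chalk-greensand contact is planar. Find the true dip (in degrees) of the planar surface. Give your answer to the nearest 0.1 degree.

Two edge vectors: Pick P→Pick Q = (638, 298, 0), Pick P→Pick R = (355, 917, 435).
Normal n = (Pick P→Pick Q) × (Pick P→Pick R) = (129630, -277530, 479256).
So ∂z/∂E = −n_x/n_z = −0.27048 and ∂z/∂N = −n_y/n_z = 0.57909.
Gradient magnitude |∇z| = √(a² + b²) = √(0.07316 + 0.33534) = 0.63914.
True dip = arctan(0.63914) = 32.6°, dipping toward SSE (azimuth ≈ 155°).

32.6°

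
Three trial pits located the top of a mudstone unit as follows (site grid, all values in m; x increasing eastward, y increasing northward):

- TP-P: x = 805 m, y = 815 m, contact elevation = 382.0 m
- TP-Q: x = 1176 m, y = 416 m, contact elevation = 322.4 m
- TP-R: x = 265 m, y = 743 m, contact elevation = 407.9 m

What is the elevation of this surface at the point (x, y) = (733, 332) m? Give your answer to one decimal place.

341.3 m

Two edge vectors: TP-P→TP-Q = (371, -399, -59.6), TP-P→TP-R = (-540, -72, 25.9).
Normal n = (TP-P→TP-Q) × (TP-P→TP-R) = (-14625.3, 22575.1, -242172).
So ∂z/∂x = −n_x/n_z = −0.060392 and ∂z/∂y = −n_y/n_z = 0.093219.
Intercept c from TP-P: 382 + 48.62 − 75.97 = 354.64.
At (733, 332): z = −44.3 + 30.9 + 354.64 = 341.3 m.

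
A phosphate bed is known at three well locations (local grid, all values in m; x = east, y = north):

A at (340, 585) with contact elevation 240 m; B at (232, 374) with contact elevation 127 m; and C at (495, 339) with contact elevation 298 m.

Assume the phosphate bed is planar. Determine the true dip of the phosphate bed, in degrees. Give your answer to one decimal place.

Let the plane be z = a·x + b·y + c.
B−A: −108a − 211b = −113;  C−A: 155a − 246b = 58.
Solving gives a = 0.67545, b = 0.18982.
Gradient magnitude |∇z| = √(a² + b²) = √(0.45623 + 0.03603) = 0.70162.
True dip = arctan(0.70162) = 35.1°, dipping toward WSW (azimuth ≈ 254°).

35.1°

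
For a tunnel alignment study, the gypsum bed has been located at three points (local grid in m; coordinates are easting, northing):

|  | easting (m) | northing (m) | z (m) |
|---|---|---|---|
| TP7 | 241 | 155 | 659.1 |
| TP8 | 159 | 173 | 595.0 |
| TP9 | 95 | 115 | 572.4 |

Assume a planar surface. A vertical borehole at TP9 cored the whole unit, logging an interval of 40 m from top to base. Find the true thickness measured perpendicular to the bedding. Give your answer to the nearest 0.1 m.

31.3 m

Let the plane be z = a·easting + b·northing + c.
TP8−TP7: −82a + 18b = −64.1;  TP9−TP7: −146a − 40b = −86.7.
Solving gives a = 0.69814, b = −0.38070.
|∇z| = √(a²+b²) = 0.79519, so dip δ = arctan(0.79519) = 38.49°.
True thickness = vertical thickness × cos δ = 40 × cos 38.49° = 31.3 m.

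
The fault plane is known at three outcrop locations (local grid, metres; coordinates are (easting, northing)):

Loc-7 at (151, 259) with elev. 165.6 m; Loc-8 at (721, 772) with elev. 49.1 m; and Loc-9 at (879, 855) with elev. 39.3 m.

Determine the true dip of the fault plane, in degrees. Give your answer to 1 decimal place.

22.0°

Let the plane be z = a·E + b·N + c.
Loc-8−Loc-7: 570a + 513b = −116.5;  Loc-9−Loc-7: 728a + 596b = −126.3.
Solving gives a = 0.13757, b = −0.37995.
Gradient magnitude |∇z| = √(a² + b²) = √(0.01892 + 0.14436) = 0.40409.
True dip = arctan(0.40409) = 22.0°, dipping toward NNW (azimuth ≈ 340°).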